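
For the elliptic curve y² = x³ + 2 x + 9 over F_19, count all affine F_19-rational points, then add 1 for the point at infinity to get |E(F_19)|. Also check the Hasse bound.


Affine points = {(0, 3), (0, 16), (3, 2), (3, 17), (4, 9), (4, 10), (5, 7), (5, 12), (6, 3), (6, 16), (7, 9), (7, 10), (8, 9), (8, 10), (13, 3), (13, 16), (14, 8), (14, 11), (17, 4), (17, 15), (18, 5), (18, 14)}; affine count = 22; |E(F_19)| = 23.

Discriminant check: Δ ∝ 4a³ + 27b² = 4·2³ + 27·9² = 4·8 + 27·81 ≡ 15 (mod 19). Nonzero ⇒ E is nonsingular.
For each x ∈ F_19, compute rhs = x³ + 2·x + 9 mod 19, then count y ∈ F_19 with y² ≡ rhs.
  x = 0: rhs = 9, matching y values: 3, 16 (2 points).
  x = 1: rhs = 12, matching y values: none (0 points).
  x = 2: rhs = 2, matching y values: none (0 points).
  x = 3: rhs = 4, matching y values: 2, 17 (2 points).
  x = 4: rhs = 5, matching y values: 9, 10 (2 points).
  x = 5: rhs = 11, matching y values: 7, 12 (2 points).
  x = 6: rhs = 9, matching y values: 3, 16 (2 points).
  x = 7: rhs = 5, matching y values: 9, 10 (2 points).
  x = 8: rhs = 5, matching y values: 9, 10 (2 points).
  x = 9: rhs = 15, matching y values: none (0 points).
  x = 10: rhs = 3, matching y values: none (0 points).
  x = 11: rhs = 13, matching y values: none (0 points).
  x = 12: rhs = 13, matching y values: none (0 points).
  x = 13: rhs = 9, matching y values: 3, 16 (2 points).
  x = 14: rhs = 7, matching y values: 8, 11 (2 points).
  x = 15: rhs = 13, matching y values: none (0 points).
  x = 16: rhs = 14, matching y values: none (0 points).
  x = 17: rhs = 16, matching y values: 4, 15 (2 points).
  x = 18: rhs = 6, matching y values: 5, 14 (2 points).
Total affine count: 22.
Full point count |E(F_19)| = 22 + 1 = 23.
Hasse bound: |23 − (19+1)| = |3| = 3 ≤ 2√19 ≈ 8.7178 ✓.


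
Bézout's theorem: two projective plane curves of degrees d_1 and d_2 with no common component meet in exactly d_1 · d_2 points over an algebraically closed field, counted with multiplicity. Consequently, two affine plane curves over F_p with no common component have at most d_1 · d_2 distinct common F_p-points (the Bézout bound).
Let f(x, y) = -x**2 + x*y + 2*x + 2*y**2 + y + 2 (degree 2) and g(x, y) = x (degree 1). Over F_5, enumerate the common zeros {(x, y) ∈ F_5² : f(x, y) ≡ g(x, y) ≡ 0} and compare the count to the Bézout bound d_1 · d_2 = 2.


Common zeros: {(0, 1)}; count = 1; Bézout bound = 2.

deg(f) = 2, deg(g) = 1, so Bézout bound = 2.
Scan x ∈ F_5. For each x, list the y ∈ F_5 with f(x, y) ≡ 0 and those with g(x, y) ≡ 0 (mod 5); the common zeros in that column are the intersection.
  x = 0: f ≡ 0 at y ∈ {1}; g ≡ 0 at y ∈ {0, 1, 2, 3, 4}; common: {1}.
  x = 1: f ≡ 0 at y ∈ {2}; g ≡ 0 at y ∈ ∅; common: ∅.
  x = 2: f ≡ 0 at y ∈ ∅; g ≡ 0 at y ∈ ∅; common: ∅.
  x = 3: f ≡ 0 at y ∈ {1, 2}; g ≡ 0 at y ∈ ∅; common: ∅.
  x = 4: f ≡ 0 at y ∈ ∅; g ≡ 0 at y ∈ ∅; common: ∅.
Collecting: common zeros = {(0, 1)}, so the count is 1.
Comparison with the Bézout bound: 1 ≤ 2 = deg(f)·deg(g), as expected for curves with no common component (the affine F_5-count falls short of the bound because intersections may lie at infinity, over extension fields, or carry multiplicity).


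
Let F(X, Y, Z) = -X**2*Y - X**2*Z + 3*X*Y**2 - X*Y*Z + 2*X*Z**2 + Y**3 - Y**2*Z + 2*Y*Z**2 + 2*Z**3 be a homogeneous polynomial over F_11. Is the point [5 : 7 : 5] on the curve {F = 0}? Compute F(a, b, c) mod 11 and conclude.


F(5,7,5) ≡ 9 (mod 11); P is NOT on the curve.

Evaluate F(5, 7, 5) term-by-term (mod 11).
  -X**2*Y ↦ -1·25·7·1 = -175
  -X**2*Z ↦ -1·25·1·5 = -125
  3*X*Y**2 ↦ 3·5·49·1 = 735
  -X*Y*Z ↦ -1·5·7·5 = -175
  2*X*Z**2 ↦ 2·5·1·25 = 250
  Y**3 ↦ 1·1·343·1 = 343
  -Y**2*Z ↦ -1·1·49·5 = -245
  2*Y*Z**2 ↦ 2·1·7·25 = 350
  2*Z**3 ↦ 2·1·1·125 = 250
Sum: F(5, 7, 5) = (-175) + (-125) + (735) + (-175) + (250) + (343) + (-245) + (350) + (250) = 1208.
Reducing mod 11: 1208 ≡ 9 (mod 11).
Since F(a, b, c) ≡ 9 ≠ 0 (mod 11), P does NOT lie on the curve.


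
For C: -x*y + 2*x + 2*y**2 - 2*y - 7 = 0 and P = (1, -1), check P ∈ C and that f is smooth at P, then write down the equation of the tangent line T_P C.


Tangent line at P: 3*x - 7*y - 10 = 0.

Step 1: f(1, -1) = 0, so P lies on C.
Step 2: partial derivatives
  f_x(x, y) = 2 - y, f_y(x, y) = -x + 4*y - 2.
  f_x(P) = 3, f_y(P) = -7 (gradient nonzero, so P is smooth).
Step 3: tangent line at P: 3·(x − 1) + -7·(y − -1) = 0.
Expanding: 3*x - 7*y - 10 = 0.


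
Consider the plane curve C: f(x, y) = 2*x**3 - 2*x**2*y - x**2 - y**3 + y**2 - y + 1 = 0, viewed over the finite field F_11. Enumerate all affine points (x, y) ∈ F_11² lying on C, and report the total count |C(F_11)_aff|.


Affine F_11-points: {(0, 1), (2, 5), (5, 3), (7, 0), (7, 1), (9, 6), (9, 8), (9, 9)}; count = 8.

For each of the 121 pairs (x, y) ∈ F_11², evaluate f(x, y) mod 11. Record the zeros.
  x = 0: [0↦1, 1↦0, 2↦6, 3↦2, 4↦4, 5↦6, 6↦2, 7↦8, 8↦7, 9↦4, 10↦4]  zeros at y ∈ {1}
  x = 1: [0↦2, 1↦10, 2↦3, 3↦8, 4↦8, 5↦8, 6↦2, 7↦6, 8↦3, 9↦9, 10↦7]  zeros at y ∈ ∅
  x = 2: [0↦2, 1↦4, 2↦2, 3↦1, 4↦6, 5↦0, 6↦10, 7↦8, 8↦10, 9↦10, 10↦2]  zeros at y ∈ {5}
  x = 3: [0↦2, 1↦5, 2↦4, 3↦4, 4↦10, 5↦5, 6↦5, 7↦4, 8↦7, 9↦8, 10↦1]  zeros at y ∈ ∅
  x = 4: [0↦3, 1↦3, 2↦10, 3↦7, 4↦10, 5↦2, 6↦10, 7↦6, 8↦6, 9↦4, 10↦5]  zeros at y ∈ ∅
  x = 5: [0↦6, 1↦10, 2↦10, 3↦0, 4↦7, 5↦3, 6↦4, 7↦4, 8↦8, 9↦10, 10↦4]  zeros at y ∈ {3}
  x = 6: [0↦1, 1↦5, 2↦5, 3↦6, 4↦2, 5↦9, 6↦10, 7↦10, 8↦3, 9↦5, 10↦10]  zeros at y ∈ ∅
  x = 7: [0↦0, 1↦0, 2↦7, 3↦4, 4↦7, 5↦10, 6↦7, 7↦3, 8↦3, 9↦1, 10↦2]  zeros at y ∈ {0, 1}
  x = 8: [0↦4, 1↦7, 2↦6, 3↦6, 4↦1, 5↦7, 6↦7, 7↦6, 8↦9, 9↦10, 10↦3]  zeros at y ∈ ∅
  x = 9: [0↦3, 1↦5, 2↦3, 3↦2, 4↦7, 5↦1, 6↦0, 7↦9, 8↦0, 9↦0, 10↦3]  zeros at y ∈ {6, 8, 9}
  x = 10: [0↦9, 1↦6, 2↦10, 3↦4, 4↦4, 5↦4, 6↦9, 7↦2, 8↦10, 9↦5, 10↦3]  zeros at y ∈ ∅
Collecting zeros: affine points = {(0, 1), (2, 5), (5, 3), (7, 0), (7, 1), (9, 6), (9, 8), (9, 9)}.
Total count |C(F_11)_aff| = 8.


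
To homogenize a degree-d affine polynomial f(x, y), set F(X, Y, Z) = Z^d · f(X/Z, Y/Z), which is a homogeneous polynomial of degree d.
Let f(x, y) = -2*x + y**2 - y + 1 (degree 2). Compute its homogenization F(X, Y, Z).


F(X, Y, Z) = -2*X*Z + Y**2 - Y*Z + Z**2

deg(f) = 2.
Substitute x = X/Z, y = Y/Z into f, then multiply by Z^2.
  monomial -2·x^1·y^0 ↦ -2·X^1·Y^0·Z^1.
  monomial 1·x^0·y^2 ↦ 1·X^0·Y^2·Z^0.
  monomial -1·x^0·y^1 ↦ -1·X^0·Y^1·Z^1.
  monomial 1·x^0·y^0 ↦ 1·X^0·Y^0·Z^2.
Collecting: F(X, Y, Z) = -2*X*Z + Y**2 - Y*Z + Z**2.


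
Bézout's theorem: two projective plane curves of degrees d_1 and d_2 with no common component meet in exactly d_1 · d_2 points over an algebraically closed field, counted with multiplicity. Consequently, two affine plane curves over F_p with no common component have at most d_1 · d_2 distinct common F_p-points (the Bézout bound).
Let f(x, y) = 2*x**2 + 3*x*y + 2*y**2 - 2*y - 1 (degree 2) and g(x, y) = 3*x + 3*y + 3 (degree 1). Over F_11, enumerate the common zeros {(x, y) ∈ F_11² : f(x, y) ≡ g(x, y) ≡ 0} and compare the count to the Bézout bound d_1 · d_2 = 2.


Common zeros: ∅; count = 0; Bézout bound = 2.

deg(f) = 2, deg(g) = 1, so Bézout bound = 2.
Scan x ∈ F_11. For each x, list the y ∈ F_11 with f(x, y) ≡ 0 and those with g(x, y) ≡ 0 (mod 11); the common zeros in that column are the intersection.
  x = 0: f ≡ 0 at y ∈ {3, 9}; g ≡ 0 at y ∈ {10}; common: ∅.
  x = 1: f ≡ 0 at y ∈ {2, 3}; g ≡ 0 at y ∈ {9}; common: ∅.
  x = 2: f ≡ 0 at y ∈ {4, 5}; g ≡ 0 at y ∈ {8}; common: ∅.
  x = 3: f ≡ 0 at y ∈ {4, 9}; g ≡ 0 at y ∈ {7}; common: ∅.
  x = 4: f ≡ 0 at y ∈ ∅; g ≡ 0 at y ∈ {6}; common: ∅.
  x = 5: f ≡ 0 at y ∈ ∅; g ≡ 0 at y ∈ {5}; common: ∅.
  x = 6: f ≡ 0 at y ∈ ∅; g ≡ 0 at y ∈ {4}; common: ∅.
  x = 7: f ≡ 0 at y ∈ {2, 5}; g ≡ 0 at y ∈ {3}; common: ∅.
  x = 8: f ≡ 0 at y ∈ ∅; g ≡ 0 at y ∈ {2}; common: ∅.
  x = 9: f ≡ 0 at y ∈ ∅; g ≡ 0 at y ∈ {1}; common: ∅.
  x = 10: f ≡ 0 at y ∈ ∅; g ≡ 0 at y ∈ {0}; common: ∅.
Collecting: common zeros = ∅, so the count is 0.
Comparison with the Bézout bound: 0 ≤ 2 = deg(f)·deg(g), as expected for curves with no common component (the affine F_11-count falls short of the bound because intersections may lie at infinity, over extension fields, or carry multiplicity).


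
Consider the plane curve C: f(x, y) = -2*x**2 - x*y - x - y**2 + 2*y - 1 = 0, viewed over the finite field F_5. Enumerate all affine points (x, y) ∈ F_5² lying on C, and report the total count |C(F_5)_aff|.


Affine F_5-points: {(0, 1), (1, 3), (2, 2), (2, 3), (4, 1), (4, 2)}; count = 6.

For each of the 25 pairs (x, y) ∈ F_5², evaluate f(x, y) mod 5. Record the zeros.
  x = 0: [0↦4, 1↦0, 2↦4, 3↦1, 4↦1]  zeros at y ∈ {1}
  x = 1: [0↦1, 1↦1, 2↦4, 3↦0, 4↦4]  zeros at y ∈ {3}
  x = 2: [0↦4, 1↦3, 2↦0, 3↦0, 4↦3]  zeros at y ∈ {2, 3}
  x = 3: [0↦3, 1↦1, 2↦2, 3↦1, 4↦3]  zeros at y ∈ ∅
  x = 4: [0↦3, 1↦0, 2↦0, 3↦3, 4↦4]  zeros at y ∈ {1, 2}
Collecting zeros: affine points = {(0, 1), (1, 3), (2, 2), (2, 3), (4, 1), (4, 2)}.
Total count |C(F_5)_aff| = 6.


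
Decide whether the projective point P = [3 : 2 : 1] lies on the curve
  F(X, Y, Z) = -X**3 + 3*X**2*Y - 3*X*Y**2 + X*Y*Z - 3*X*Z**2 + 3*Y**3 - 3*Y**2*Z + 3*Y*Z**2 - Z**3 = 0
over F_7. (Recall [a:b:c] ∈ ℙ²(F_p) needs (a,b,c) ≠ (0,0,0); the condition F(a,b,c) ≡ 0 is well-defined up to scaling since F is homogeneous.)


F(3,2,1) ≡ 5 (mod 7); P is NOT on the curve.

Evaluate F(3, 2, 1) term-by-term (mod 7).
  -X**3 ↦ -1·27·1·1 = -27
  3*X**2*Y ↦ 3·9·2·1 = 54
  -3*X*Y**2 ↦ -3·3·4·1 = -36
  X*Y*Z ↦ 1·3·2·1 = 6
  -3*X*Z**2 ↦ -3·3·1·1 = -9
  3*Y**3 ↦ 3·1·8·1 = 24
  -3*Y**2*Z ↦ -3·1·4·1 = -12
  3*Y*Z**2 ↦ 3·1·2·1 = 6
  -Z**3 ↦ -1·1·1·1 = -1
Sum: F(3, 2, 1) = (-27) + (54) + (-36) + (6) + (-9) + (24) + (-12) + (6) + (-1) = 5.
Reducing mod 7: 5 ≡ 5 (mod 7).
Since F(a, b, c) ≡ 5 ≠ 0 (mod 7), P does NOT lie on the curve.


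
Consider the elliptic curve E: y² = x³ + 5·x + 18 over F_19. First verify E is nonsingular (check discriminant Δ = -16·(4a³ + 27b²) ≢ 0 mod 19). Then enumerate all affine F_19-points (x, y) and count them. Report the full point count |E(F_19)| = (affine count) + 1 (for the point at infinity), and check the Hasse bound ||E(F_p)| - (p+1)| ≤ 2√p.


Affine points = {(1, 9), (1, 10), (2, 6), (2, 13), (4, 8), (4, 11), (5, 4), (5, 15), (6, 6), (6, 13), (7, 4), (7, 15), (8, 0), (10, 2), (10, 17), (11, 6), (11, 13), (12, 1), (12, 18), (13, 0), (14, 1), (14, 18), (17, 0)}; affine count = 23; |E(F_19)| = 24.

Discriminant check: Δ ∝ 4a³ + 27b² = 4·5³ + 27·18² = 4·125 + 27·324 ≡ 14 (mod 19). Nonzero ⇒ E is nonsingular.
For each x ∈ F_19, compute rhs = x³ + 5·x + 18 mod 19, then count y ∈ F_19 with y² ≡ rhs.
  x = 0: rhs = 18, matching y values: none (0 points).
  x = 1: rhs = 5, matching y values: 9, 10 (2 points).
  x = 2: rhs = 17, matching y values: 6, 13 (2 points).
  x = 3: rhs = 3, matching y values: none (0 points).
  x = 4: rhs = 7, matching y values: 8, 11 (2 points).
  x = 5: rhs = 16, matching y values: 4, 15 (2 points).
  x = 6: rhs = 17, matching y values: 6, 13 (2 points).
  x = 7: rhs = 16, matching y values: 4, 15 (2 points).
  x = 8: rhs = 0, matching y values: 0 (1 points).
  x = 9: rhs = 13, matching y values: none (0 points).
  x = 10: rhs = 4, matching y values: 2, 17 (2 points).
  x = 11: rhs = 17, matching y values: 6, 13 (2 points).
  x = 12: rhs = 1, matching y values: 1, 18 (2 points).
  x = 13: rhs = 0, matching y values: 0 (1 points).
  x = 14: rhs = 1, matching y values: 1, 18 (2 points).
  x = 15: rhs = 10, matching y values: none (0 points).
  x = 16: rhs = 14, matching y values: none (0 points).
  x = 17: rhs = 0, matching y values: 0 (1 points).
  x = 18: rhs = 12, matching y values: none (0 points).
Total affine count: 23.
Full point count |E(F_19)| = 23 + 1 = 24.
Hasse bound: |24 − (19+1)| = |4| = 4 ≤ 2√19 ≈ 8.7178 ✓.


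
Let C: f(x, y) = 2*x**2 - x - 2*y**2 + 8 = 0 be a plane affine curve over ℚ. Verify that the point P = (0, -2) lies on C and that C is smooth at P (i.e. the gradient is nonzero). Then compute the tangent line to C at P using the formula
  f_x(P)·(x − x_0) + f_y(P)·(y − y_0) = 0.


Tangent line at P: -x + 8*y + 16 = 0.

Step 1: f(0, -2) = 0, so P lies on C.
Step 2: partial derivatives
  f_x(x, y) = 4*x - 1, f_y(x, y) = -4*y.
  f_x(P) = -1, f_y(P) = 8 (gradient nonzero, so P is smooth).
Step 3: tangent line at P: -1·(x − 0) + 8·(y − -2) = 0.
Expanding: -x + 8*y + 16 = 0.


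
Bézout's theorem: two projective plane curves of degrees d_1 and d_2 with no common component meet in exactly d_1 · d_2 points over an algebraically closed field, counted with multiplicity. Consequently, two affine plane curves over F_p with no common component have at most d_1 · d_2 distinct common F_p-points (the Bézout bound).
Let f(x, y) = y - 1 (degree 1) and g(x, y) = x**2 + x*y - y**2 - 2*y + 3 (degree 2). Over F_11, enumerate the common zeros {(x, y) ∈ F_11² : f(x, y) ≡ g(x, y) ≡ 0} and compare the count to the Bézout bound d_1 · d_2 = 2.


Common zeros: {(0, 1), (10, 1)}; count = 2; Bézout bound = 2.

deg(f) = 1, deg(g) = 2, so Bézout bound = 2.
Scan x ∈ F_11. For each x, list the y ∈ F_11 with f(x, y) ≡ 0 and those with g(x, y) ≡ 0 (mod 11); the common zeros in that column are the intersection.
  x = 0: f ≡ 0 at y ∈ {1}; g ≡ 0 at y ∈ {1, 8}; common: {1}.
  x = 1: f ≡ 0 at y ∈ {1}; g ≡ 0 at y ∈ ∅; common: ∅.
  x = 2: f ≡ 0 at y ∈ {1}; g ≡ 0 at y ∈ ∅; common: ∅.
  x = 3: f ≡ 0 at y ∈ {1}; g ≡ 0 at y ∈ {4, 8}; common: ∅.
  x = 4: f ≡ 0 at y ∈ {1}; g ≡ 0 at y ∈ {4, 9}; common: ∅.
  x = 5: f ≡ 0 at y ∈ {1}; g ≡ 0 at y ∈ {7}; common: ∅.
  x = 6: f ≡ 0 at y ∈ {1}; g ≡ 0 at y ∈ ∅; common: ∅.
  x = 7: f ≡ 0 at y ∈ {1}; g ≡ 0 at y ∈ ∅; common: ∅.
  x = 8: f ≡ 0 at y ∈ {1}; g ≡ 0 at y ∈ ∅; common: ∅.
  x = 9: f ≡ 0 at y ∈ {1}; g ≡ 0 at y ∈ {9}; common: ∅.
  x = 10: f ≡ 0 at y ∈ {1}; g ≡ 0 at y ∈ {1, 7}; common: {1}.
Collecting: common zeros = {(0, 1), (10, 1)}, so the count is 2.
Comparison with the Bézout bound: 2 ≤ 2 = deg(f)·deg(g), as expected for curves with no common component (the bound is attained).


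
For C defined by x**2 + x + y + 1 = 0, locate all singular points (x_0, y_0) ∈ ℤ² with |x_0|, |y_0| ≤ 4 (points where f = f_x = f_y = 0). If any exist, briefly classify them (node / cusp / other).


No singular points in the scanned grid; C is smooth there.

Compute partial derivatives:
  f_x = 2*x + 1.
  f_y = 1.
f_y = 1 is a nonzero constant, so f_y never vanishes: no point (x, y) can satisfy f = f_x = f_y = 0. In particular no (x, y) ∈ {−4, ..., 4}² is singular; the curve is smooth.


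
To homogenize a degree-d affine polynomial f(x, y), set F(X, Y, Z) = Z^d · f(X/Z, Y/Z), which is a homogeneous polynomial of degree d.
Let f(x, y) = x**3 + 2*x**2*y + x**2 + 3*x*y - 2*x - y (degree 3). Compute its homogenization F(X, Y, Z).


F(X, Y, Z) = X**3 + 2*X**2*Y + X**2*Z + 3*X*Y*Z - 2*X*Z**2 - Y*Z**2

deg(f) = 3.
Substitute x = X/Z, y = Y/Z into f, then multiply by Z^3.
  monomial 1·x^3·y^0 ↦ 1·X^3·Y^0·Z^0.
  monomial 2·x^2·y^1 ↦ 2·X^2·Y^1·Z^0.
  monomial 1·x^2·y^0 ↦ 1·X^2·Y^0·Z^1.
  monomial 3·x^1·y^1 ↦ 3·X^1·Y^1·Z^1.
  monomial -2·x^1·y^0 ↦ -2·X^1·Y^0·Z^2.
  monomial -1·x^0·y^1 ↦ -1·X^0·Y^1·Z^2.
Collecting: F(X, Y, Z) = X**3 + 2*X**2*Y + X**2*Z + 3*X*Y*Z - 2*X*Z**2 - Y*Z**2.


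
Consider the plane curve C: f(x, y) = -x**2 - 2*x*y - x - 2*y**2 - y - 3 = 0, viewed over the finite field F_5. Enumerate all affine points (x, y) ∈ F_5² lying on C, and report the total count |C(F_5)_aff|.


Affine F_5-points: {(1, 0), (1, 1), (3, 0), (3, 4)}; count = 4.

For each of the 25 pairs (x, y) ∈ F_5², evaluate f(x, y) mod 5. Record the zeros.
  x = 0: [0↦2, 1↦4, 2↦2, 3↦1, 4↦1]  zeros at y ∈ ∅
  x = 1: [0↦0, 1↦0, 2↦1, 3↦3, 4↦1]  zeros at y ∈ {0, 1}
  x = 2: [0↦1, 1↦4, 2↦3, 3↦3, 4↦4]  zeros at y ∈ ∅
  x = 3: [0↦0, 1↦1, 2↦3, 3↦1, 4↦0]  zeros at y ∈ {0, 4}
  x = 4: [0↦2, 1↦1, 2↦1, 3↦2, 4↦4]  zeros at y ∈ ∅
Collecting zeros: affine points = {(1, 0), (1, 1), (3, 0), (3, 4)}.
Total count |C(F_5)_aff| = 4.


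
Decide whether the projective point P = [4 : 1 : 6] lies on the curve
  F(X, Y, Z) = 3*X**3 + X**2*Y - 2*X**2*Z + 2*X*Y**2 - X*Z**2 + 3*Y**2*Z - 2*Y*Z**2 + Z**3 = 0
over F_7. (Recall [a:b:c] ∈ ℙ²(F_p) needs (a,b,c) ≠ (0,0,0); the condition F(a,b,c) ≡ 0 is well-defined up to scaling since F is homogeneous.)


F(4,1,6) ≡ 0 (mod 7); P is on the curve.

Evaluate F(4, 1, 6) term-by-term (mod 7).
  3*X**3 ↦ 3·64·1·1 = 192
  X**2*Y ↦ 1·16·1·1 = 16
  -2*X**2*Z ↦ -2·16·1·6 = -192
  2*X*Y**2 ↦ 2·4·1·1 = 8
  -X*Z**2 ↦ -1·4·1·36 = -144
  3*Y**2*Z ↦ 3·1·1·6 = 18
  -2*Y*Z**2 ↦ -2·1·1·36 = -72
  Z**3 ↦ 1·1·1·216 = 216
Sum: F(4, 1, 6) = (192) + (16) + (-192) + (8) + (-144) + (18) + (-72) + (216) = 42.
Reducing mod 7: 42 ≡ 0 (mod 7).
Since F(a, b, c) ≡ 0 (mod 7), P lies on the curve.


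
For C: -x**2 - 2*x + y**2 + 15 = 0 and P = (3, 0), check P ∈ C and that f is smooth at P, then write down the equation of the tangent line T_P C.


Tangent line at P: 24 - 8*x = 0.

Step 1: f(3, 0) = 0, so P lies on C.
Step 2: partial derivatives
  f_x(x, y) = -2*x - 2, f_y(x, y) = 2*y.
  f_x(P) = -8, f_y(P) = 0 (gradient nonzero, so P is smooth).
Step 3: tangent line at P: -8·(x − 3) + 0·(y − 0) = 0.
Expanding: 24 - 8*x = 0.


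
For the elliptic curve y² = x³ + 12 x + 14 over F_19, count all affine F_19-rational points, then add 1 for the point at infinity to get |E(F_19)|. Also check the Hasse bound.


Affine points = {(3, 1), (3, 18), (5, 3), (5, 16), (6, 6), (6, 13), (7, 2), (7, 17), (12, 9), (12, 10), (13, 7), (13, 12), (14, 0), (15, 4), (15, 15), (17, 1), (17, 18), (18, 1), (18, 18)}; affine count = 19; |E(F_19)| = 20.

Discriminant check: Δ ∝ 4a³ + 27b² = 4·12³ + 27·14² = 4·1728 + 27·196 ≡ 6 (mod 19). Nonzero ⇒ E is nonsingular.
For each x ∈ F_19, compute rhs = x³ + 12·x + 14 mod 19, then count y ∈ F_19 with y² ≡ rhs.
  x = 0: rhs = 14, matching y values: none (0 points).
  x = 1: rhs = 8, matching y values: none (0 points).
  x = 2: rhs = 8, matching y values: none (0 points).
  x = 3: rhs = 1, matching y values: 1, 18 (2 points).
  x = 4: rhs = 12, matching y values: none (0 points).
  x = 5: rhs = 9, matching y values: 3, 16 (2 points).
  x = 6: rhs = 17, matching y values: 6, 13 (2 points).
  x = 7: rhs = 4, matching y values: 2, 17 (2 points).
  x = 8: rhs = 14, matching y values: none (0 points).
  x = 9: rhs = 15, matching y values: none (0 points).
  x = 10: rhs = 13, matching y values: none (0 points).
  x = 11: rhs = 14, matching y values: none (0 points).
  x = 12: rhs = 5, matching y values: 9, 10 (2 points).
  x = 13: rhs = 11, matching y values: 7, 12 (2 points).
  x = 14: rhs = 0, matching y values: 0 (1 points).
  x = 15: rhs = 16, matching y values: 4, 15 (2 points).
  x = 16: rhs = 8, matching y values: none (0 points).
  x = 17: rhs = 1, matching y values: 1, 18 (2 points).
  x = 18: rhs = 1, matching y values: 1, 18 (2 points).
Total affine count: 19.
Full point count |E(F_19)| = 19 + 1 = 20.
Hasse bound: |20 − (19+1)| = |0| = 0 ≤ 2√19 ≈ 8.7178 ✓.


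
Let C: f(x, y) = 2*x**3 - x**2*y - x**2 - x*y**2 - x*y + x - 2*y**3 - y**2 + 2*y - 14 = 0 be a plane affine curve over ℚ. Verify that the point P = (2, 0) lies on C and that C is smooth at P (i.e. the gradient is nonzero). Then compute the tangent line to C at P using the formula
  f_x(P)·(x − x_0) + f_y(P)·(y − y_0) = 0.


Tangent line at P: 21*x - 4*y - 42 = 0.

Step 1: f(2, 0) = 0, so P lies on C.
Step 2: partial derivatives
  f_x(x, y) = 6*x**2 - 2*x*y - 2*x - y**2 - y + 1, f_y(x, y) = -x**2 - 2*x*y - x - 6*y**2 - 2*y + 2.
  f_x(P) = 21, f_y(P) = -4 (gradient nonzero, so P is smooth).
Step 3: tangent line at P: 21·(x − 2) + -4·(y − 0) = 0.
Expanding: 21*x - 4*y - 42 = 0.


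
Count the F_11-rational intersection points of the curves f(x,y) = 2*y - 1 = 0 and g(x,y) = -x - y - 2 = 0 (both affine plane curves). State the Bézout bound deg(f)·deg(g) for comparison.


Common zeros: {(3, 6)}; count = 1; Bézout bound = 1.

deg(f) = 1, deg(g) = 1, so Bézout bound = 1.
Scan x ∈ F_11. For each x, list the y ∈ F_11 with f(x, y) ≡ 0 and those with g(x, y) ≡ 0 (mod 11); the common zeros in that column are the intersection.
  x = 0: f ≡ 0 at y ∈ {6}; g ≡ 0 at y ∈ {9}; common: ∅.
  x = 1: f ≡ 0 at y ∈ {6}; g ≡ 0 at y ∈ {8}; common: ∅.
  x = 2: f ≡ 0 at y ∈ {6}; g ≡ 0 at y ∈ {7}; common: ∅.
  x = 3: f ≡ 0 at y ∈ {6}; g ≡ 0 at y ∈ {6}; common: {6}.
  x = 4: f ≡ 0 at y ∈ {6}; g ≡ 0 at y ∈ {5}; common: ∅.
  x = 5: f ≡ 0 at y ∈ {6}; g ≡ 0 at y ∈ {4}; common: ∅.
  x = 6: f ≡ 0 at y ∈ {6}; g ≡ 0 at y ∈ {3}; common: ∅.
  x = 7: f ≡ 0 at y ∈ {6}; g ≡ 0 at y ∈ {2}; common: ∅.
  x = 8: f ≡ 0 at y ∈ {6}; g ≡ 0 at y ∈ {1}; common: ∅.
  x = 9: f ≡ 0 at y ∈ {6}; g ≡ 0 at y ∈ {0}; common: ∅.
  x = 10: f ≡ 0 at y ∈ {6}; g ≡ 0 at y ∈ {10}; common: ∅.
Collecting: common zeros = {(3, 6)}, so the count is 1.
Comparison with the Bézout bound: 1 ≤ 1 = deg(f)·deg(g), as expected for curves with no common component (the bound is attained).


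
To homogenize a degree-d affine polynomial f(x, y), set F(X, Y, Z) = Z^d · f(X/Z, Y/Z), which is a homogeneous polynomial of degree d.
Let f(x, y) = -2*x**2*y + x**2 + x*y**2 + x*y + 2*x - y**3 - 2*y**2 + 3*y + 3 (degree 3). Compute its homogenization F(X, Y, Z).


F(X, Y, Z) = -2*X**2*Y + X**2*Z + X*Y**2 + X*Y*Z + 2*X*Z**2 - Y**3 - 2*Y**2*Z + 3*Y*Z**2 + 3*Z**3

deg(f) = 3.
Substitute x = X/Z, y = Y/Z into f, then multiply by Z^3.
  monomial -2·x^2·y^1 ↦ -2·X^2·Y^1·Z^0.
  monomial 1·x^2·y^0 ↦ 1·X^2·Y^0·Z^1.
  monomial 1·x^1·y^2 ↦ 1·X^1·Y^2·Z^0.
  monomial 1·x^1·y^1 ↦ 1·X^1·Y^1·Z^1.
  monomial 2·x^1·y^0 ↦ 2·X^1·Y^0·Z^2.
  monomial -1·x^0·y^3 ↦ -1·X^0·Y^3·Z^0.
  monomial -2·x^0·y^2 ↦ -2·X^0·Y^2·Z^1.
  monomial 3·x^0·y^1 ↦ 3·X^0·Y^1·Z^2.
  monomial 3·x^0·y^0 ↦ 3·X^0·Y^0·Z^3.
Collecting: F(X, Y, Z) = -2*X**2*Y + X**2*Z + X*Y**2 + X*Y*Z + 2*X*Z**2 - Y**3 - 2*Y**2*Z + 3*Y*Z**2 + 3*Z**3.


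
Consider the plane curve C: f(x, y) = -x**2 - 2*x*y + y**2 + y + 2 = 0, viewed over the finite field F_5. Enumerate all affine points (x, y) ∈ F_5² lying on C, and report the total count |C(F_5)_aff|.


Affine F_5-points: {(4, 1)}; count = 1.

For each of the 25 pairs (x, y) ∈ F_5², evaluate f(x, y) mod 5. Record the zeros.
  x = 0: [0↦2, 1↦4, 2↦3, 3↦4, 4↦2]  zeros at y ∈ ∅
  x = 1: [0↦1, 1↦1, 2↦3, 3↦2, 4↦3]  zeros at y ∈ ∅
  x = 2: [0↦3, 1↦1, 2↦1, 3↦3, 4↦2]  zeros at y ∈ ∅
  x = 3: [0↦3, 1↦4, 2↦2, 3↦2, 4↦4]  zeros at y ∈ ∅
  x = 4: [0↦1, 1↦0, 2↦1, 3↦4, 4↦4]  zeros at y ∈ {1}
Collecting zeros: affine points = {(4, 1)}.
Total count |C(F_5)_aff| = 1.


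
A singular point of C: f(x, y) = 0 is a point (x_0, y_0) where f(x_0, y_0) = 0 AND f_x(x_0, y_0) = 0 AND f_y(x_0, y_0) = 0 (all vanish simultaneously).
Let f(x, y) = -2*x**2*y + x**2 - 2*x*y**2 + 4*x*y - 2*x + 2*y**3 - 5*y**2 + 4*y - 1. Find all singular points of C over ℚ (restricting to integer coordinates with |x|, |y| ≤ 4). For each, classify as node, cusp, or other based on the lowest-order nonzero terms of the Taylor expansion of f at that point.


Singular points: {(0, 1)}; classification: node.

Compute partial derivatives:
  f_x = -4*x*y + 2*x - 2*y**2 + 4*y - 2.
  f_y = -2*x**2 - 4*x*y + 4*x + 6*y**2 - 10*y + 4.
Scan x_0 ∈ {−4, ..., 4}. For each x_0, f_y(x_0, y) is a polynomial in y; find its integer roots y ∈ {−4, ..., 4}, then test f_x and f at those candidates.
  x = -4: f_y(-4, y) = 6*y**2 + 6*y - 44; no integer root y with |y| ≤ 4.
  x = -3: f_y(-3, y) = 6*y**2 + 2*y - 26; no integer root y with |y| ≤ 4.
  x = -2: f_y(-2, y) = 6*y**2 - 2*y - 12; no integer root y with |y| ≤ 4.
  x = -1: f_y(-1, y) = 6*y**2 - 6*y - 2; no integer root y with |y| ≤ 4.
  x = 0: f_y(0, y) = 6*y**2 - 10*y + 4; vanishes at y ∈ {1}. (0, 1): f_x = 0, f = 0 — SINGULAR.
  x = 1: f_y(1, y) = 6*y**2 - 14*y + 6; no integer root y with |y| ≤ 4.
  x = 2: f_y(2, y) = 6*y**2 - 18*y + 4; no integer root y with |y| ≤ 4.
  x = 3: f_y(3, y) = 6*y**2 - 22*y - 2; no integer root y with |y| ≤ 4.
  x = 4: f_y(4, y) = 6*y**2 - 26*y - 12; no integer root y with |y| ≤ 4.
Only singular point on the grid: (0, 1).
Classify: substitute x = 0 + u, y = 1 + v and expand: f = -2*u**2*v - u**2 - 2*u*v**2 + 2*v**3 + v**2.
No constant or linear terms (consistent with a singular point). Quadratic part: -u**2 + v**2. Cubic part: -2*u**2*v - 2*u*v**2 + 2*v**3.
The quadratic part v**2 - u**2 = (v − u)(v + u) splits into two distinct linear factors, so there are two distinct tangent lines y − 1 = ±(x − 0) — this is a node (ordinary double point).
Classification: node.


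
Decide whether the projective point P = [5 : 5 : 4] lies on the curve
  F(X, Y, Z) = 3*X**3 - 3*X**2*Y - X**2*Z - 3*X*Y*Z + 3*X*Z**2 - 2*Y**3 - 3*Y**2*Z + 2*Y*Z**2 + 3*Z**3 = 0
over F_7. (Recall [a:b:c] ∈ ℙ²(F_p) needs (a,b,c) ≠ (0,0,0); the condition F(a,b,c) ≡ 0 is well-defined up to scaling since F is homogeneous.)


F(5,5,4) ≡ 6 (mod 7); P is NOT on the curve.

Evaluate F(5, 5, 4) term-by-term (mod 7).
  3*X**3 ↦ 3·125·1·1 = 375
  -3*X**2*Y ↦ -3·25·5·1 = -375
  -X**2*Z ↦ -1·25·1·4 = -100
  -3*X*Y*Z ↦ -3·5·5·4 = -300
  3*X*Z**2 ↦ 3·5·1·16 = 240
  -2*Y**3 ↦ -2·1·125·1 = -250
  -3*Y**2*Z ↦ -3·1·25·4 = -300
  2*Y*Z**2 ↦ 2·1·5·16 = 160
  3*Z**3 ↦ 3·1·1·64 = 192
Sum: F(5, 5, 4) = (375) + (-375) + (-100) + (-300) + (240) + (-250) + (-300) + (160) + (192) = -358.
Reducing mod 7: -358 ≡ 6 (mod 7).
Since F(a, b, c) ≡ 6 ≠ 0 (mod 7), P does NOT lie on the curve.


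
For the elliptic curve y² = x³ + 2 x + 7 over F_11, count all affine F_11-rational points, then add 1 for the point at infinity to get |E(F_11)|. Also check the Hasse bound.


Affine points = {(6, 2), (6, 9), (7, 1), (7, 10), (10, 2), (10, 9)}; affine count = 6; |E(F_11)| = 7.

Discriminant check: Δ ∝ 4a³ + 27b² = 4·2³ + 27·7² = 4·8 + 27·49 ≡ 2 (mod 11). Nonzero ⇒ E is nonsingular.
For each x ∈ F_11, compute rhs = x³ + 2·x + 7 mod 11, then count y ∈ F_11 with y² ≡ rhs.
  x = 0: rhs = 7, matching y values: none (0 points).
  x = 1: rhs = 10, matching y values: none (0 points).
  x = 2: rhs = 8, matching y values: none (0 points).
  x = 3: rhs = 7, matching y values: none (0 points).
  x = 4: rhs = 2, matching y values: none (0 points).
  x = 5: rhs = 10, matching y values: none (0 points).
  x = 6: rhs = 4, matching y values: 2, 9 (2 points).
  x = 7: rhs = 1, matching y values: 1, 10 (2 points).
  x = 8: rhs = 7, matching y values: none (0 points).
  x = 9: rhs = 6, matching y values: none (0 points).
  x = 10: rhs = 4, matching y values: 2, 9 (2 points).
Total affine count: 6.
Full point count |E(F_11)| = 6 + 1 = 7.
Hasse bound: |7 − (11+1)| = |-5| = 5 ≤ 2√11 ≈ 6.6332 ✓.


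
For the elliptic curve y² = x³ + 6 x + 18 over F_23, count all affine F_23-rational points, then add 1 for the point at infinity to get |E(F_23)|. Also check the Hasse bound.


Affine points = {(0, 8), (0, 15), (1, 5), (1, 18), (5, 9), (5, 14), (7, 9), (7, 14), (8, 7), (8, 16), (11, 9), (11, 14), (12, 1), (12, 22), (13, 4), (13, 19), (16, 1), (16, 22), (18, 1), (18, 22)}; affine count = 20; |E(F_23)| = 21.

Discriminant check: Δ ∝ 4a³ + 27b² = 4·6³ + 27·18² = 4·216 + 27·324 ≡ 21 (mod 23). Nonzero ⇒ E is nonsingular.
For each x ∈ F_23, compute rhs = x³ + 6·x + 18 mod 23, then count y ∈ F_23 with y² ≡ rhs.
  x = 0: rhs = 18, matching y values: 8, 15 (2 points).
  x = 1: rhs = 2, matching y values: 5, 18 (2 points).
  x = 2: rhs = 15, matching y values: none (0 points).
  x = 3: rhs = 17, matching y values: none (0 points).
  x = 4: rhs = 14, matching y values: none (0 points).
  x = 5: rhs = 12, matching y values: 9, 14 (2 points).
  x = 6: rhs = 17, matching y values: none (0 points).
  x = 7: rhs = 12, matching y values: 9, 14 (2 points).
  x = 8: rhs = 3, matching y values: 7, 16 (2 points).
  x = 9: rhs = 19, matching y values: none (0 points).
  x = 10: rhs = 20, matching y values: none (0 points).
  x = 11: rhs = 12, matching y values: 9, 14 (2 points).
  x = 12: rhs = 1, matching y values: 1, 22 (2 points).
  x = 13: rhs = 16, matching y values: 4, 19 (2 points).
  x = 14: rhs = 17, matching y values: none (0 points).
  x = 15: rhs = 10, matching y values: none (0 points).
  x = 16: rhs = 1, matching y values: 1, 22 (2 points).
  x = 17: rhs = 19, matching y values: none (0 points).
  x = 18: rhs = 1, matching y values: 1, 22 (2 points).
  x = 19: rhs = 22, matching y values: none (0 points).
  x = 20: rhs = 19, matching y values: none (0 points).
  x = 21: rhs = 21, matching y values: none (0 points).
  x = 22: rhs = 11, matching y values: none (0 points).
Total affine count: 20.
Full point count |E(F_23)| = 20 + 1 = 21.
Hasse bound: |21 − (23+1)| = |-3| = 3 ≤ 2√23 ≈ 9.5917 ✓.


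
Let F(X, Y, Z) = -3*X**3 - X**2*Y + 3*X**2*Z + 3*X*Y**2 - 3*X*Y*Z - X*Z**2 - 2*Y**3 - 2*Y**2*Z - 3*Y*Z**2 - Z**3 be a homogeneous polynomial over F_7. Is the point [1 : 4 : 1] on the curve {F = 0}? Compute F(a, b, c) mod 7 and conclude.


F(1,4,1) ≡ 5 (mod 7); P is NOT on the curve.

Evaluate F(1, 4, 1) term-by-term (mod 7).
  -3*X**3 ↦ -3·1·1·1 = -3
  -X**2*Y ↦ -1·1·4·1 = -4
  3*X**2*Z ↦ 3·1·1·1 = 3
  3*X*Y**2 ↦ 3·1·16·1 = 48
  -3*X*Y*Z ↦ -3·1·4·1 = -12
  -X*Z**2 ↦ -1·1·1·1 = -1
  -2*Y**3 ↦ -2·1·64·1 = -128
  -2*Y**2*Z ↦ -2·1·16·1 = -32
  -3*Y*Z**2 ↦ -3·1·4·1 = -12
  -Z**3 ↦ -1·1·1·1 = -1
Sum: F(1, 4, 1) = (-3) + (-4) + (3) + (48) + (-12) + (-1) + (-128) + (-32) + (-12) + (-1) = -142.
Reducing mod 7: -142 ≡ 5 (mod 7).
Since F(a, b, c) ≡ 5 ≠ 0 (mod 7), P does NOT lie on the curve.


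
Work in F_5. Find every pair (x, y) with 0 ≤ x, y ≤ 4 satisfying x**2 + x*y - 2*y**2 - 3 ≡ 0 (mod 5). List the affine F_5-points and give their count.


Affine F_5-points: {(0, 1), (0, 4), (1, 4), (4, 1)}; count = 4.

For each of the 25 pairs (x, y) ∈ F_5², evaluate f(x, y) mod 5. Record the zeros.
  x = 0: [0↦2, 1↦0, 2↦4, 3↦4, 4↦0]  zeros at y ∈ {1, 4}
  x = 1: [0↦3, 1↦2, 2↦2, 3↦3, 4↦0]  zeros at y ∈ {4}
  x = 2: [0↦1, 1↦1, 2↦2, 3↦4, 4↦2]  zeros at y ∈ ∅
  x = 3: [0↦1, 1↦2, 2↦4, 3↦2, 4↦1]  zeros at y ∈ ∅
  x = 4: [0↦3, 1↦0, 2↦3, 3↦2, 4↦2]  zeros at y ∈ {1}
Collecting zeros: affine points = {(0, 1), (0, 4), (1, 4), (4, 1)}.
Total count |C(F_5)_aff| = 4.


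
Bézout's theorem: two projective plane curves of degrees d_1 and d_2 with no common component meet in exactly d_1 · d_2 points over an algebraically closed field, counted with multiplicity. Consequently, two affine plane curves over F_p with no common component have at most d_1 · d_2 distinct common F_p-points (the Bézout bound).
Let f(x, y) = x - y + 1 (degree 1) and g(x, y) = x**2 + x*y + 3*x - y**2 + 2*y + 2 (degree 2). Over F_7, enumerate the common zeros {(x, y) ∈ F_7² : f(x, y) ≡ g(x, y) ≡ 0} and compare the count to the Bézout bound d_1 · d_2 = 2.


Common zeros: {(4, 5), (6, 0)}; count = 2; Bézout bound = 2.

deg(f) = 1, deg(g) = 2, so Bézout bound = 2.
Scan x ∈ F_7. For each x, list the y ∈ F_7 with f(x, y) ≡ 0 and those with g(x, y) ≡ 0 (mod 7); the common zeros in that column are the intersection.
  x = 0: f ≡ 0 at y ∈ {1}; g ≡ 0 at y ∈ ∅; common: ∅.
  x = 1: f ≡ 0 at y ∈ {2}; g ≡ 0 at y ∈ ∅; common: ∅.
  x = 2: f ≡ 0 at y ∈ {3}; g ≡ 0 at y ∈ {5, 6}; common: ∅.
  x = 3: f ≡ 0 at y ∈ {4}; g ≡ 0 at y ∈ {6}; common: ∅.
  x = 4: f ≡ 0 at y ∈ {5}; g ≡ 0 at y ∈ {1, 5}; common: {5}.
  x = 5: f ≡ 0 at y ∈ {6}; g ≡ 0 at y ∈ {0}; common: ∅.
  x = 6: f ≡ 0 at y ∈ {0}; g ≡ 0 at y ∈ {0, 1}; common: {0}.
Collecting: common zeros = {(4, 5), (6, 0)}, so the count is 2.
Comparison with the Bézout bound: 2 ≤ 2 = deg(f)·deg(g), as expected for curves with no common component (the bound is attained).


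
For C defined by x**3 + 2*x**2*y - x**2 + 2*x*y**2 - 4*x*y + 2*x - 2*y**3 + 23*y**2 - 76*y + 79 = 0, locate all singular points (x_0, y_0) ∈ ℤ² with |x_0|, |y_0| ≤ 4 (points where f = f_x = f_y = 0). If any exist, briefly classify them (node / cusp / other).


Singular points: {(-2, 3)}; classification: node.

Compute partial derivatives:
  f_x = 3*x**2 + 4*x*y - 2*x + 2*y**2 - 4*y + 2.
  f_y = 2*x**2 + 4*x*y - 4*x - 6*y**2 + 46*y - 76.
Scan x_0 ∈ {−4, ..., 4}. For each x_0, f_y(x_0, y) is a polynomial in y; find its integer roots y ∈ {−4, ..., 4}, then test f_x and f at those candidates.
  x = -4: f_y(-4, y) = -6*y**2 + 30*y - 28; no integer root y with |y| ≤ 4.
  x = -3: f_y(-3, y) = -6*y**2 + 34*y - 46; no integer root y with |y| ≤ 4.
  x = -2: f_y(-2, y) = -6*y**2 + 38*y - 60; vanishes at y ∈ {3}. (-2, 3): f_x = 0, f = 0 — SINGULAR.
  x = -1: f_y(-1, y) = -6*y**2 + 42*y - 70; no integer root y with |y| ≤ 4.
  x = 0: f_y(0, y) = -6*y**2 + 46*y - 76; no integer root y with |y| ≤ 4.
  x = 1: f_y(1, y) = -6*y**2 + 50*y - 78; no integer root y with |y| ≤ 4.
  x = 2: f_y(2, y) = -6*y**2 + 54*y - 76; no integer root y with |y| ≤ 4.
  x = 3: f_y(3, y) = -6*y**2 + 58*y - 70; no integer root y with |y| ≤ 4.
  x = 4: f_y(4, y) = -6*y**2 + 62*y - 60; no integer root y with |y| ≤ 4.
Only singular point on the grid: (-2, 3).
Classify: substitute x = -2 + u, y = 3 + v and expand: f = u**3 + 2*u**2*v - u**2 + 2*u*v**2 - 2*v**3 + v**2.
No constant or linear terms (consistent with a singular point). Quadratic part: -u**2 + v**2. Cubic part: u**3 + 2*u**2*v + 2*u*v**2 - 2*v**3.
The quadratic part v**2 - u**2 = (v − u)(v + u) splits into two distinct linear factors, so there are two distinct tangent lines y − 3 = ±(x − -2) — this is a node (ordinary double point).
Classification: node.


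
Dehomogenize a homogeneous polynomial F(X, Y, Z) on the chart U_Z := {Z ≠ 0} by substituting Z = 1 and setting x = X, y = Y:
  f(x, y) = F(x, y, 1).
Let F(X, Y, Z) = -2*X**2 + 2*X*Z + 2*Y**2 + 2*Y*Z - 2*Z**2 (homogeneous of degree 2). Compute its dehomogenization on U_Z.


f(x, y) = -2*x**2 + 2*x + 2*y**2 + 2*y - 2

On U_Z we set Z = 1. Each monomial c·X^i·Y^j·Z^k in F becomes c·x^i·y^j·1^k = c·x^i·y^j.
Substituting Z = 1: F(X, Y, 1) = -2*x**2 + 2*x + 2*y**2 + 2*y - 2.
Note: deg(f) ≤ deg(F) = 2; strict inequality happens when F is divisible by Z (lost terms).


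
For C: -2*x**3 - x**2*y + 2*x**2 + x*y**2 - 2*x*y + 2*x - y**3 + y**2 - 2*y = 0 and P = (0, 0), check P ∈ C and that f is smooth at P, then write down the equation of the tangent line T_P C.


Tangent line at P: 2*x - 2*y = 0.

Step 1: f(0, 0) = 0, so P lies on C.
Step 2: partial derivatives
  f_x(x, y) = -6*x**2 - 2*x*y + 4*x + y**2 - 2*y + 2, f_y(x, y) = -x**2 + 2*x*y - 2*x - 3*y**2 + 2*y - 2.
  f_x(P) = 2, f_y(P) = -2 (gradient nonzero, so P is smooth).
Step 3: tangent line at P: 2·(x − 0) + -2·(y − 0) = 0.
Expanding: 2*x - 2*y = 0.


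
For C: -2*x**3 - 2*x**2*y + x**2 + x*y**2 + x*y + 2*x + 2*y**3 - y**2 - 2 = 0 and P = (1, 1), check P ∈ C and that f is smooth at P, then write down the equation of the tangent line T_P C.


Tangent line at P: -4*x + 5*y - 1 = 0.

Step 1: f(1, 1) = 0, so P lies on C.
Step 2: partial derivatives
  f_x(x, y) = -6*x**2 - 4*x*y + 2*x + y**2 + y + 2, f_y(x, y) = -2*x**2 + 2*x*y + x + 6*y**2 - 2*y.
  f_x(P) = -4, f_y(P) = 5 (gradient nonzero, so P is smooth).
Step 3: tangent line at P: -4·(x − 1) + 5·(y − 1) = 0.
Expanding: -4*x + 5*y - 1 = 0.


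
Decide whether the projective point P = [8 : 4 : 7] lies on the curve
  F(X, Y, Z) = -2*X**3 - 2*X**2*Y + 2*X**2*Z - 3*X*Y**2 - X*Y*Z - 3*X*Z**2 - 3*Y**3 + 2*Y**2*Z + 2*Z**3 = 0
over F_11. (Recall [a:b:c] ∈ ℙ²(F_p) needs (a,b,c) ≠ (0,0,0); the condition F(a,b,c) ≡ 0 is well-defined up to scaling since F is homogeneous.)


F(8,4,7) ≡ 10 (mod 11); P is NOT on the curve.

Evaluate F(8, 4, 7) term-by-term (mod 11).
  -2*X**3 ↦ -2·512·1·1 = -1024
  -2*X**2*Y ↦ -2·64·4·1 = -512
  2*X**2*Z ↦ 2·64·1·7 = 896
  -3*X*Y**2 ↦ -3·8·16·1 = -384
  -X*Y*Z ↦ -1·8·4·7 = -224
  -3*X*Z**2 ↦ -3·8·1·49 = -1176
  -3*Y**3 ↦ -3·1·64·1 = -192
  2*Y**2*Z ↦ 2·1·16·7 = 224
  2*Z**3 ↦ 2·1·1·343 = 686
Sum: F(8, 4, 7) = (-1024) + (-512) + (896) + (-384) + (-224) + (-1176) + (-192) + (224) + (686) = -1706.
Reducing mod 11: -1706 ≡ 10 (mod 11).
Since F(a, b, c) ≡ 10 ≠ 0 (mod 11), P does NOT lie on the curve.


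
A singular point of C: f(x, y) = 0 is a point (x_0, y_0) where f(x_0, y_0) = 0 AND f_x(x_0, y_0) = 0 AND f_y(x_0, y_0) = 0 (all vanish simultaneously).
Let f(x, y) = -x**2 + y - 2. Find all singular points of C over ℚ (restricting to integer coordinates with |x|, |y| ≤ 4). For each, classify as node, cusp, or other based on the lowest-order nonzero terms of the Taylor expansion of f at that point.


No singular points in the scanned grid; C is smooth there.

Compute partial derivatives:
  f_x = -2*x.
  f_y = 1.
f_y = 1 is a nonzero constant, so f_y never vanishes: no point (x, y) can satisfy f = f_x = f_y = 0. In particular no (x, y) ∈ {−4, ..., 4}² is singular; the curve is smooth.


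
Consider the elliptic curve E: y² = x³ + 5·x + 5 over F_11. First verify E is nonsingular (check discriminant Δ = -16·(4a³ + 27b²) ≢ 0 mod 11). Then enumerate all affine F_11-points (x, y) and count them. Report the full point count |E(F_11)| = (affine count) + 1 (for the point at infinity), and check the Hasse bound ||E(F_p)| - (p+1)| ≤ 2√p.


Affine points = {(0, 4), (0, 7), (1, 0), (2, 1), (2, 10), (3, 5), (3, 6), (4, 1), (4, 10), (5, 1), (5, 10), (6, 3), (6, 8), (7, 3), (7, 8), (9, 3), (9, 8)}; affine count = 17; |E(F_11)| = 18.

Discriminant check: Δ ∝ 4a³ + 27b² = 4·5³ + 27·5² = 4·125 + 27·25 ≡ 9 (mod 11). Nonzero ⇒ E is nonsingular.
For each x ∈ F_11, compute rhs = x³ + 5·x + 5 mod 11, then count y ∈ F_11 with y² ≡ rhs.
  x = 0: rhs = 5, matching y values: 4, 7 (2 points).
  x = 1: rhs = 0, matching y values: 0 (1 points).
  x = 2: rhs = 1, matching y values: 1, 10 (2 points).
  x = 3: rhs = 3, matching y values: 5, 6 (2 points).
  x = 4: rhs = 1, matching y values: 1, 10 (2 points).
  x = 5: rhs = 1, matching y values: 1, 10 (2 points).
  x = 6: rhs = 9, matching y values: 3, 8 (2 points).
  x = 7: rhs = 9, matching y values: 3, 8 (2 points).
  x = 8: rhs = 7, matching y values: none (0 points).
  x = 9: rhs = 9, matching y values: 3, 8 (2 points).
  x = 10: rhs = 10, matching y values: none (0 points).
Total affine count: 17.
Full point count |E(F_11)| = 17 + 1 = 18.
Hasse bound: |18 − (11+1)| = |6| = 6 ≤ 2√11 ≈ 6.6332 ✓.


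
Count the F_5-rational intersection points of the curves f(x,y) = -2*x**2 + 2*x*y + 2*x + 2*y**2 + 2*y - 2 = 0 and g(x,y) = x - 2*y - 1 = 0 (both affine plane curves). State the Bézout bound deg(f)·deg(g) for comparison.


Common zeros: {(0, 2), (2, 3)}; count = 2; Bézout bound = 2.

deg(f) = 2, deg(g) = 1, so Bézout bound = 2.
Scan x ∈ F_5. For each x, list the y ∈ F_5 with f(x, y) ≡ 0 and those with g(x, y) ≡ 0 (mod 5); the common zeros in that column are the intersection.
  x = 0: f ≡ 0 at y ∈ {2}; g ≡ 0 at y ∈ {2}; common: {2}.
  x = 1: f ≡ 0 at y ∈ ∅; g ≡ 0 at y ∈ {0}; common: ∅.
  x = 2: f ≡ 0 at y ∈ {3, 4}; g ≡ 0 at y ∈ {3}; common: {3}.
  x = 3: f ≡ 0 at y ∈ {2, 4}; g ≡ 0 at y ∈ {1}; common: ∅.
  x = 4: f ≡ 0 at y ∈ ∅; g ≡ 0 at y ∈ {4}; common: ∅.
Collecting: common zeros = {(0, 2), (2, 3)}, so the count is 2.
Comparison with the Bézout bound: 2 ≤ 2 = deg(f)·deg(g), as expected for curves with no common component (the bound is attained).
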